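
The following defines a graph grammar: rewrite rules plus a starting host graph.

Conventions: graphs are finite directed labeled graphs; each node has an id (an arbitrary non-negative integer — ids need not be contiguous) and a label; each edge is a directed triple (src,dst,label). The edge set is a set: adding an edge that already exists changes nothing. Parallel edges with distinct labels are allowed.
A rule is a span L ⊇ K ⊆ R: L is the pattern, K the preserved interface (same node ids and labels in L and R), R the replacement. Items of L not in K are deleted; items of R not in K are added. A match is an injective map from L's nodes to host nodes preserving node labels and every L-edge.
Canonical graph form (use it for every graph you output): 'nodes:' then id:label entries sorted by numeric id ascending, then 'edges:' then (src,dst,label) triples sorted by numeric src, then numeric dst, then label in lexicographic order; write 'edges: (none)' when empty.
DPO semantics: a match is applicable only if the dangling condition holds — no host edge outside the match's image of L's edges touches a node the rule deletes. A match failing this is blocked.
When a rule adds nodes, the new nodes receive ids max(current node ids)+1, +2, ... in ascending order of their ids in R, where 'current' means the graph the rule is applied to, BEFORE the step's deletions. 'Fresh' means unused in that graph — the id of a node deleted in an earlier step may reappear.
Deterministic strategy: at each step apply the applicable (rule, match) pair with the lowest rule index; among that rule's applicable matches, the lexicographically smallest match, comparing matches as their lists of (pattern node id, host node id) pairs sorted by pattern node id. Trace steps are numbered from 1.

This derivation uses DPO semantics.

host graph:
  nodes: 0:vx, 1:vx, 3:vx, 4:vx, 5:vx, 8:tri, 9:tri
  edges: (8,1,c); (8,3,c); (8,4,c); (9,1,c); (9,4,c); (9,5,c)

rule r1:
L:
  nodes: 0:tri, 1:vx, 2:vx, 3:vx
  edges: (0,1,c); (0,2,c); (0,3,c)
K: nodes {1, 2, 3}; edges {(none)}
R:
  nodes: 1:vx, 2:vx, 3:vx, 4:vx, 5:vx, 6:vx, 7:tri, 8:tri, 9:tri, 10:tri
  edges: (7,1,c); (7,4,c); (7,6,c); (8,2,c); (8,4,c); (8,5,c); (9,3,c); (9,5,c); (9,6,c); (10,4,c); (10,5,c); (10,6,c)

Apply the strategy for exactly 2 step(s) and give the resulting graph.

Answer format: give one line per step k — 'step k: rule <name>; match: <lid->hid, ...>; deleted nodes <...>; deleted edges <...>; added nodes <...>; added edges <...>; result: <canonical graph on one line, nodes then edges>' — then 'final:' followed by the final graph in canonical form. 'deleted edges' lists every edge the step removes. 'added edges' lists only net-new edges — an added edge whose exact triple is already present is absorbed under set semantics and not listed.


step 1: rule r1; match: 0->8, 1->1, 2->3, 3->4; deleted nodes 8; deleted edges (8,1,c); (8,3,c); (8,4,c); added nodes 10, 11, 12, 13, 14, 15, 16; added edges (13,1,c); (13,10,c); (13,12,c); (14,3,c); (14,10,c); (14,11,c); (15,4,c); (15,11,c); (15,12,c); (16,10,c); (16,11,c); (16,12,c); result: nodes: 0:vx, 1:vx, 3:vx, 4:vx, 5:vx, 9:tri, 10:vx, 11:vx, 12:vx, 13:tri, 14:tri, 15:tri, 16:tri edges: (9,1,c); (9,4,c); (9,5,c); (13,1,c); (13,10,c); (13,12,c); (14,3,c); (14,10,c); (14,11,c); (15,4,c); (15,11,c); (15,12,c); (16,10,c); (16,11,c); (16,12,c)
step 2: rule r1; match: 0->9, 1->1, 2->4, 3->5; deleted nodes 9; deleted edges (9,1,c); (9,4,c); (9,5,c); added nodes 17, 18, 19, 20, 21, 22, 23; added edges (20,1,c); (20,17,c); (20,19,c); (21,4,c); (21,17,c); (21,18,c); (22,5,c); (22,18,c); (22,19,c); (23,17,c); (23,18,c); (23,19,c); result: nodes: 0:vx, 1:vx, 3:vx, 4:vx, 5:vx, 10:vx, 11:vx, 12:vx, 13:tri, 14:tri, 15:tri, 16:tri, 17:vx, 18:vx, 19:vx, 20:tri, 21:tri, 22:tri, 23:tri edges: (13,1,c); (13,10,c); (13,12,c); (14,3,c); (14,10,c); (14,11,c); (15,4,c); (15,11,c); (15,12,c); (16,10,c); (16,11,c); (16,12,c); (20,1,c); (20,17,c); (20,19,c); (21,4,c); (21,17,c); (21,18,c); (22,5,c); (22,18,c); (22,19,c); (23,17,c); (23,18,c); (23,19,c)
final:
nodes: 0:vx, 1:vx, 3:vx, 4:vx, 5:vx, 10:vx, 11:vx, 12:vx, 13:tri, 14:tri, 15:tri, 16:tri, 17:vx, 18:vx, 19:vx, 20:tri, 21:tri, 22:tri, 23:tri
edges: (13,1,c); (13,10,c); (13,12,c); (14,3,c); (14,10,c); (14,11,c); (15,4,c); (15,11,c); (15,12,c); (16,10,c); (16,11,c); (16,12,c); (20,1,c); (20,17,c); (20,19,c); (21,4,c); (21,17,c); (21,18,c); (22,5,c); (22,18,c); (22,19,c); (23,17,c); (23,18,c); (23,19,c)


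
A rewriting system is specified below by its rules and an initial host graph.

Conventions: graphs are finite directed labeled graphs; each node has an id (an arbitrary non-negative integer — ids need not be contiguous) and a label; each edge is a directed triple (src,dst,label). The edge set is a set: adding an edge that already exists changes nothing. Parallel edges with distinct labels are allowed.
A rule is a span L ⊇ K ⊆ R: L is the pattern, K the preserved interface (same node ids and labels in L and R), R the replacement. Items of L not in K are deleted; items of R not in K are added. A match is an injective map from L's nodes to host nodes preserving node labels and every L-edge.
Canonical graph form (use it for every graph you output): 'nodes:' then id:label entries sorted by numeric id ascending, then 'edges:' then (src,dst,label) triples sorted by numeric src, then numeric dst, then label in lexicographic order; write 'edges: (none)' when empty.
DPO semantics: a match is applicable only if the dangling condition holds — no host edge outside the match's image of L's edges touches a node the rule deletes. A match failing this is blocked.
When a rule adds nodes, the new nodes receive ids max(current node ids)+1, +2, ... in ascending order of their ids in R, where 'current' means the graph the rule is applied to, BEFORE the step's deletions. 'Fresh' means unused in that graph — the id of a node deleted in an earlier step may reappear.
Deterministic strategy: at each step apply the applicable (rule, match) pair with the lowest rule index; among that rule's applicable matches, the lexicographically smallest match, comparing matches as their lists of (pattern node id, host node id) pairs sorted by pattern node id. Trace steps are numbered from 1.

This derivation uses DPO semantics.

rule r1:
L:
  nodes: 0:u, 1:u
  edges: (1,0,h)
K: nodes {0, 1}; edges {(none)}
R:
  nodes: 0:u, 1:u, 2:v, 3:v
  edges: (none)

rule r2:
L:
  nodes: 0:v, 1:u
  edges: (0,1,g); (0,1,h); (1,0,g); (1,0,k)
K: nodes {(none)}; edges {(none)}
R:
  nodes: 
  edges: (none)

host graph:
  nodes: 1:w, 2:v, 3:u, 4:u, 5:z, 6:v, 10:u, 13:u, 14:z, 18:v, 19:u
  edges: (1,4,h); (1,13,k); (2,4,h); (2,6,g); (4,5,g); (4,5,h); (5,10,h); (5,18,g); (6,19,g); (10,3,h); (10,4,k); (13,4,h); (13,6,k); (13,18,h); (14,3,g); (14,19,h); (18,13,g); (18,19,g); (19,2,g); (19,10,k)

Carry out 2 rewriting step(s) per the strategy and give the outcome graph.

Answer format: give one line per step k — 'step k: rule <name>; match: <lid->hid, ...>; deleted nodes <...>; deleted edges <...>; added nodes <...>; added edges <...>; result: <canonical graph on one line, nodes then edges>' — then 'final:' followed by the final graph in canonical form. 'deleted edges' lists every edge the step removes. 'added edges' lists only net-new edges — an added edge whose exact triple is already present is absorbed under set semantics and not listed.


step 1: rule r1; match: 0->3, 1->10; deleted nodes (none); deleted edges (10,3,h); added nodes 20, 21; added edges (none); result: nodes: 1:w, 2:v, 3:u, 4:u, 5:z, 6:v, 10:u, 13:u, 14:z, 18:v, 19:u, 20:v, 21:v edges: (1,4,h); (1,13,k); (2,4,h); (2,6,g); (4,5,g); (4,5,h); (5,10,h); (5,18,g); (6,19,g); (10,4,k); (13,4,h); (13,6,k); (13,18,h); (14,3,g); (14,19,h); (18,13,g); (18,19,g); (19,2,g); (19,10,k)
step 2: rule r1; match: 0->4, 1->13; deleted nodes (none); deleted edges (13,4,h); added nodes 22, 23; added edges (none); result: nodes: 1:w, 2:v, 3:u, 4:u, 5:z, 6:v, 10:u, 13:u, 14:z, 18:v, 19:u, 20:v, 21:v, 22:v, 23:v edges: (1,4,h); (1,13,k); (2,4,h); (2,6,g); (4,5,g); (4,5,h); (5,10,h); (5,18,g); (6,19,g); (10,4,k); (13,6,k); (13,18,h); (14,3,g); (14,19,h); (18,13,g); (18,19,g); (19,2,g); (19,10,k)
final:
nodes: 1:w, 2:v, 3:u, 4:u, 5:z, 6:v, 10:u, 13:u, 14:z, 18:v, 19:u, 20:v, 21:v, 22:v, 23:v
edges: (1,4,h); (1,13,k); (2,4,h); (2,6,g); (4,5,g); (4,5,h); (5,10,h); (5,18,g); (6,19,g); (10,4,k); (13,6,k); (13,18,h); (14,3,g); (14,19,h); (18,13,g); (18,19,g); (19,2,g); (19,10,k)


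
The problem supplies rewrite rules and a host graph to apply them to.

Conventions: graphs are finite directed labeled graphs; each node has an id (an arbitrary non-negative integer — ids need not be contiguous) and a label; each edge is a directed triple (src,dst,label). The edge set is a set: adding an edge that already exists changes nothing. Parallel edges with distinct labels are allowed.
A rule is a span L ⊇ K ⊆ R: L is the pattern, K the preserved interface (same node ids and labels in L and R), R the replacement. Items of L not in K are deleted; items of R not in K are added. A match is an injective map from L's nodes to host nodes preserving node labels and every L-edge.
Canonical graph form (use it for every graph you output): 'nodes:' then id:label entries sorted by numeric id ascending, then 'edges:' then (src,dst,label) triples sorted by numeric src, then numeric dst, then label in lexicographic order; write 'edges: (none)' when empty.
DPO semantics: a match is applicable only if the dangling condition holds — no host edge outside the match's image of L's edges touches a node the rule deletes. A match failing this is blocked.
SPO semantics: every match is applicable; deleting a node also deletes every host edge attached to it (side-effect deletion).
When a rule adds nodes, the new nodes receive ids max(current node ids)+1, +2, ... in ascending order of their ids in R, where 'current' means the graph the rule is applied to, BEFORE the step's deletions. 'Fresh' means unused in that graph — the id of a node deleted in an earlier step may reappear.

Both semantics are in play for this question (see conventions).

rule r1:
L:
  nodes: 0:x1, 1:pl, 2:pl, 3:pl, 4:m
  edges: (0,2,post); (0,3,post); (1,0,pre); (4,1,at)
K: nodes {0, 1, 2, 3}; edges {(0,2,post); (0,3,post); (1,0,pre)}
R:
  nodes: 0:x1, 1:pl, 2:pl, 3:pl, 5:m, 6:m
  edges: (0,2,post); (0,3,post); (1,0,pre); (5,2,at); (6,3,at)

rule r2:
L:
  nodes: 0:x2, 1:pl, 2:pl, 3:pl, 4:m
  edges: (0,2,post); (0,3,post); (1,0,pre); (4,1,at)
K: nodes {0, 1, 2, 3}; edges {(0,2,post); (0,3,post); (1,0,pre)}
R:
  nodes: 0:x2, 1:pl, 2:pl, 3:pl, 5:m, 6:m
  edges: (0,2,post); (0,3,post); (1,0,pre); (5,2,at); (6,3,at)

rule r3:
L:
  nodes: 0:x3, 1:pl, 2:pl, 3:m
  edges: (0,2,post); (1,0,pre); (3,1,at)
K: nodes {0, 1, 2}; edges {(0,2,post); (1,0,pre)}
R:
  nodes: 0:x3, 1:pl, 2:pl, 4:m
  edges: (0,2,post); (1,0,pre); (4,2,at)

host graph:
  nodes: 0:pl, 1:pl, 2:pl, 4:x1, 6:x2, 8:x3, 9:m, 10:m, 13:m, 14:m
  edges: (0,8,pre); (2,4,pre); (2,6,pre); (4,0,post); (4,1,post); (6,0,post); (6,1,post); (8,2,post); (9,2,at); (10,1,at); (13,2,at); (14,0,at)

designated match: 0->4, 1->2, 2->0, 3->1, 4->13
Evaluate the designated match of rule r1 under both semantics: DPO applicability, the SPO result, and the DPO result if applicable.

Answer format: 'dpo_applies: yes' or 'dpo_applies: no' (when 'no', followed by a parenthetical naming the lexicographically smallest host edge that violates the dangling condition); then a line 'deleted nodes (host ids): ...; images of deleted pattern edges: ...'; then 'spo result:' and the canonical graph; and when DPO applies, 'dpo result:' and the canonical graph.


dpo_applies: yes
deleted nodes (host ids): 13; images of deleted pattern edges: (13,2,at)
spo result:
nodes: 0:pl, 1:pl, 2:pl, 4:x1, 6:x2, 8:x3, 9:m, 10:m, 14:m, 15:m, 16:m
edges: (0,8,pre); (2,4,pre); (2,6,pre); (4,0,post); (4,1,post); (6,0,post); (6,1,post); (8,2,post); (9,2,at); (10,1,at); (14,0,at); (15,0,at); (16,1,at)
dpo result:
nodes: 0:pl, 1:pl, 2:pl, 4:x1, 6:x2, 8:x3, 9:m, 10:m, 14:m, 15:m, 16:m
edges: (0,8,pre); (2,4,pre); (2,6,pre); (4,0,post); (4,1,post); (6,0,post); (6,1,post); (8,2,post); (9,2,at); (10,1,at); (14,0,at); (15,0,at); (16,1,at)


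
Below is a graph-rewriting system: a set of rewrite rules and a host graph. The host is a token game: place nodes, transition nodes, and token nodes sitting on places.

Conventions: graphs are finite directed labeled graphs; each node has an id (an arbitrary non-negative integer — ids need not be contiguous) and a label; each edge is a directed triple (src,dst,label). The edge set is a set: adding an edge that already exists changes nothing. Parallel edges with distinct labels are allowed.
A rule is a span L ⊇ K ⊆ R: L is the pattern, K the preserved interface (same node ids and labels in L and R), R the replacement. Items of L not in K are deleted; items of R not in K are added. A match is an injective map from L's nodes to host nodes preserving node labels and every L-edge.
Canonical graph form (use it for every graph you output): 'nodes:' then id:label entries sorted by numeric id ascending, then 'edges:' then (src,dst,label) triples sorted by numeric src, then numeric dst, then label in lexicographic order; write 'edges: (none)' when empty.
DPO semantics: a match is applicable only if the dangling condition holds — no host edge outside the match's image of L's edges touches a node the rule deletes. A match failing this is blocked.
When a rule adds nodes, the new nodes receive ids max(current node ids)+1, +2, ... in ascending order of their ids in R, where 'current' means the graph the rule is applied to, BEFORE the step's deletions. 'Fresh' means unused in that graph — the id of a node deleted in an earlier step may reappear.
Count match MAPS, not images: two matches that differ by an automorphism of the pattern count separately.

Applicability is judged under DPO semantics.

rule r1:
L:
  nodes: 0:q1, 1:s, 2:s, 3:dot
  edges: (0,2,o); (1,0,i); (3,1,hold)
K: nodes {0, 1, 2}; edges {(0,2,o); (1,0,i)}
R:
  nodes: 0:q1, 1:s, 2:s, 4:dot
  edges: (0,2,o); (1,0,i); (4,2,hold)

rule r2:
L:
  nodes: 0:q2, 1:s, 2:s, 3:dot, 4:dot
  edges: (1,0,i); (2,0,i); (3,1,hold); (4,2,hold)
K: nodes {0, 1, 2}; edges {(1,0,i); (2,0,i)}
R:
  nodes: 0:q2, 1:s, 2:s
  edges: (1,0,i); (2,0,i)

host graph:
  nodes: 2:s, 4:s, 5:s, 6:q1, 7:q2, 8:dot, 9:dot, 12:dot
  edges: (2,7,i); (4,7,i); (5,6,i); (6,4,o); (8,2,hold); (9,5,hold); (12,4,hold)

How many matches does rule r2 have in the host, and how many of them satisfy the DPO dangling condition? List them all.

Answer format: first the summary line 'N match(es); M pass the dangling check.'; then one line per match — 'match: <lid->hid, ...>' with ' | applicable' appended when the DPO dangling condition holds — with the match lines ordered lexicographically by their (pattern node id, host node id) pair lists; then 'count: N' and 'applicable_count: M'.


2 match(es); 2 pass the dangling check.
match: 0->7, 1->2, 2->4, 3->8, 4->12 | applicable
match: 0->7, 1->4, 2->2, 3->12, 4->8 | applicable
count: 2
applicable_count: 2


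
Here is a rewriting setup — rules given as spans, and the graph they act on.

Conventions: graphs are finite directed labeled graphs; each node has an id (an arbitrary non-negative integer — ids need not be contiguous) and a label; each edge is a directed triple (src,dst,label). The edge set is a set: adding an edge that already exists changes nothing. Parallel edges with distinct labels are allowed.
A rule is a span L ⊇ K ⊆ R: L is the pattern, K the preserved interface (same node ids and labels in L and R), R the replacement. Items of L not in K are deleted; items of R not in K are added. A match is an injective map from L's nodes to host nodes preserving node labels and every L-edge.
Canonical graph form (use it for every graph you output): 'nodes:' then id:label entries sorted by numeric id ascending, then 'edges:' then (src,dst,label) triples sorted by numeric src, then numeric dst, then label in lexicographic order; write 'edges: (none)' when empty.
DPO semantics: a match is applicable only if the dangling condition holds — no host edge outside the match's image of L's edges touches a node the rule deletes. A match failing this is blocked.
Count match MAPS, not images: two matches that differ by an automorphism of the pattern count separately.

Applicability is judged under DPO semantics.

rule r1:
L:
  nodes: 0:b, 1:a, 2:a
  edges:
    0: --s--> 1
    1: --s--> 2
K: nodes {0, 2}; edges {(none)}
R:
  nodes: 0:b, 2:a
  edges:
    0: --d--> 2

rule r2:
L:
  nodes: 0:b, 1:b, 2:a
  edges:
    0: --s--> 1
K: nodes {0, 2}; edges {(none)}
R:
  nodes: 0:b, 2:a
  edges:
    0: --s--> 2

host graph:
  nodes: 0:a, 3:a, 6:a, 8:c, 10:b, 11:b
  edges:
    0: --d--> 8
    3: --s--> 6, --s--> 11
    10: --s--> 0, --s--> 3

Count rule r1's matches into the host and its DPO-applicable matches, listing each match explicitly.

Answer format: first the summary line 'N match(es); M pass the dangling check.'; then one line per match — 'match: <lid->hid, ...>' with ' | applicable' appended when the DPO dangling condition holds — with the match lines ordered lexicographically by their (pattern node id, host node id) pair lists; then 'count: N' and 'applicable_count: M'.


1 match(es); 0 pass the dangling check.
match: 0->10, 1->3, 2->6
count: 1
applicable_count: 0


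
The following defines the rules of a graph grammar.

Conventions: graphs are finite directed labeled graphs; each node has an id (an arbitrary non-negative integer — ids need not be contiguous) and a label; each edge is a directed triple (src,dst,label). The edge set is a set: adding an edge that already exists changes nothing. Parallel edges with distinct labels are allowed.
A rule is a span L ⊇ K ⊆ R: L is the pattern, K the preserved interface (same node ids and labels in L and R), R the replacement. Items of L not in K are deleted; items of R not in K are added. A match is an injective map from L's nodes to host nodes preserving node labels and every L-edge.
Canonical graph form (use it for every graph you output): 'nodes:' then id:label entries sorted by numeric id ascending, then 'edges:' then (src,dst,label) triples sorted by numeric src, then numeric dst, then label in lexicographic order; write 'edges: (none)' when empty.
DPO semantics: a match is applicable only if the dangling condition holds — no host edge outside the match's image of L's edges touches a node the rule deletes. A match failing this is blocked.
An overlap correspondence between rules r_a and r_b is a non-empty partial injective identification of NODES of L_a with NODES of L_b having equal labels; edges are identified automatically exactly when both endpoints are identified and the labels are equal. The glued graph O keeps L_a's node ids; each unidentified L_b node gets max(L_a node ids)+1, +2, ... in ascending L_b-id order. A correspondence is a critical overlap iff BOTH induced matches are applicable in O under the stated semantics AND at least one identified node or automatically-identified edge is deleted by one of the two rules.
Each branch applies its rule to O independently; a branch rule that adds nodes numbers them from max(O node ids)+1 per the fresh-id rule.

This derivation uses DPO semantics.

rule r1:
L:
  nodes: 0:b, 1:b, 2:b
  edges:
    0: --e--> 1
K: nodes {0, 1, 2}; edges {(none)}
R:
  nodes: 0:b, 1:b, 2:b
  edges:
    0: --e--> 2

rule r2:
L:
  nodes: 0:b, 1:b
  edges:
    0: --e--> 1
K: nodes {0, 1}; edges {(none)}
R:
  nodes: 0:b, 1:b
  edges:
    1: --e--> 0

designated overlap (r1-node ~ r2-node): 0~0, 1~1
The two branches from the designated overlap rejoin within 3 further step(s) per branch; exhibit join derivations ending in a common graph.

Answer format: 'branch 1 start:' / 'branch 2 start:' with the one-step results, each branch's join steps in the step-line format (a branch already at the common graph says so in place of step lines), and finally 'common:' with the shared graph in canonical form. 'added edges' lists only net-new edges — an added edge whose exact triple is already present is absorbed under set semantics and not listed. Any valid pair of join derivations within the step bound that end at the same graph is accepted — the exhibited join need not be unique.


branch 1 start:
nodes: 0:b, 1:b, 2:b
edges: (0,2,e)
branch 2 start:
nodes: 0:b, 1:b, 2:b
edges: (1,0,e)
branch 1 step 1: rule r1; match: 0->0, 1->2, 2->1; deleted nodes (none); deleted edges (0,2,e); added nodes (none); added edges (0,1,e); result: nodes: 0:b, 1:b, 2:b edges: (0,1,e)
branch 2 step 1: rule r2; match: 0->1, 1->0; deleted nodes (none); deleted edges (1,0,e); added nodes (none); added edges (0,1,e); result: nodes: 0:b, 1:b, 2:b edges: (0,1,e)
common:
nodes: 0:b, 1:b, 2:b
edges: (0,1,e)


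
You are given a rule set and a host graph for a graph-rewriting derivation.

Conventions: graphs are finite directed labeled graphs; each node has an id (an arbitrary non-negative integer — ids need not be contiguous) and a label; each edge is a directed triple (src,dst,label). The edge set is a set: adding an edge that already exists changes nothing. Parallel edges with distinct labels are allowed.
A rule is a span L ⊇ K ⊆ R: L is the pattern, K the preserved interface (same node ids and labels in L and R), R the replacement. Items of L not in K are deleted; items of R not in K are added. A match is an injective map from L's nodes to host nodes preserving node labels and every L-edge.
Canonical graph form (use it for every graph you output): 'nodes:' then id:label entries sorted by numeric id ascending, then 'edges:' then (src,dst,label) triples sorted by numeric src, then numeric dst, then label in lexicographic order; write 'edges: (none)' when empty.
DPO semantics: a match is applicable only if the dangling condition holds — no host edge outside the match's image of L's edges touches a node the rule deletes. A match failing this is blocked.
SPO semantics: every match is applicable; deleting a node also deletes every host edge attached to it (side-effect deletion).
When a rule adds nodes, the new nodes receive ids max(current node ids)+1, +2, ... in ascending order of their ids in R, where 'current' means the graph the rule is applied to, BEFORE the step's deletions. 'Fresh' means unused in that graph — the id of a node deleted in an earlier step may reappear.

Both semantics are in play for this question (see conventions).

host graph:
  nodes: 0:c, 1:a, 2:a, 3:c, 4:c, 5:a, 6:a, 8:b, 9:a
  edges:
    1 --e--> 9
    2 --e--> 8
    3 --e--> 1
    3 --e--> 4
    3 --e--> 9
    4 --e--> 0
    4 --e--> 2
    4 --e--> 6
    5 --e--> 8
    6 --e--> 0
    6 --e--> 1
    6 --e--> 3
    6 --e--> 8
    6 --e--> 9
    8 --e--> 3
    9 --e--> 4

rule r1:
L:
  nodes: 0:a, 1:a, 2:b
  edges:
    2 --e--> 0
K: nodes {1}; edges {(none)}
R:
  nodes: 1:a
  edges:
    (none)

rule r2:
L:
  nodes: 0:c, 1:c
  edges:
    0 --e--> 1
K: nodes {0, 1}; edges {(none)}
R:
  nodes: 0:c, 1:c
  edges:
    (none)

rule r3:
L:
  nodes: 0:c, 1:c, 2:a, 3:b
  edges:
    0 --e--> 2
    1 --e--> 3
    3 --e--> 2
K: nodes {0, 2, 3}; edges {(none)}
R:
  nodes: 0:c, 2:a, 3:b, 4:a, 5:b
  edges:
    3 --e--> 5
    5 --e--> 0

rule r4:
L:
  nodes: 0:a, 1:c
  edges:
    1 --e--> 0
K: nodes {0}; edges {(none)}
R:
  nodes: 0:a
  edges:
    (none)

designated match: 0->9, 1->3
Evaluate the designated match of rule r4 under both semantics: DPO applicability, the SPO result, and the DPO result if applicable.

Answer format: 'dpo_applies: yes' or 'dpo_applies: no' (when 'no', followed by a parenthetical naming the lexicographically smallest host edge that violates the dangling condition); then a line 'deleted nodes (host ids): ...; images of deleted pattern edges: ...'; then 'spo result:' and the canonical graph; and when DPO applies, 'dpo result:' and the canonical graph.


dpo_applies: no
(the rule deletes node 3, which keeps host edge (3,1,e) outside the match image — the dangling condition fails, DPO blocks; SPO proceeds and side-deletes such edges)
deleted nodes (host ids): 3; images of deleted pattern edges: (3,9,e)
spo result:
nodes: 0:c, 1:a, 2:a, 4:c, 5:a, 6:a, 8:b, 9:a
edges: (1,9,e); (2,8,e); (4,0,e); (4,2,e); (4,6,e); (5,8,e); (6,0,e); (6,1,e); (6,8,e); (6,9,e); (9,4,e)


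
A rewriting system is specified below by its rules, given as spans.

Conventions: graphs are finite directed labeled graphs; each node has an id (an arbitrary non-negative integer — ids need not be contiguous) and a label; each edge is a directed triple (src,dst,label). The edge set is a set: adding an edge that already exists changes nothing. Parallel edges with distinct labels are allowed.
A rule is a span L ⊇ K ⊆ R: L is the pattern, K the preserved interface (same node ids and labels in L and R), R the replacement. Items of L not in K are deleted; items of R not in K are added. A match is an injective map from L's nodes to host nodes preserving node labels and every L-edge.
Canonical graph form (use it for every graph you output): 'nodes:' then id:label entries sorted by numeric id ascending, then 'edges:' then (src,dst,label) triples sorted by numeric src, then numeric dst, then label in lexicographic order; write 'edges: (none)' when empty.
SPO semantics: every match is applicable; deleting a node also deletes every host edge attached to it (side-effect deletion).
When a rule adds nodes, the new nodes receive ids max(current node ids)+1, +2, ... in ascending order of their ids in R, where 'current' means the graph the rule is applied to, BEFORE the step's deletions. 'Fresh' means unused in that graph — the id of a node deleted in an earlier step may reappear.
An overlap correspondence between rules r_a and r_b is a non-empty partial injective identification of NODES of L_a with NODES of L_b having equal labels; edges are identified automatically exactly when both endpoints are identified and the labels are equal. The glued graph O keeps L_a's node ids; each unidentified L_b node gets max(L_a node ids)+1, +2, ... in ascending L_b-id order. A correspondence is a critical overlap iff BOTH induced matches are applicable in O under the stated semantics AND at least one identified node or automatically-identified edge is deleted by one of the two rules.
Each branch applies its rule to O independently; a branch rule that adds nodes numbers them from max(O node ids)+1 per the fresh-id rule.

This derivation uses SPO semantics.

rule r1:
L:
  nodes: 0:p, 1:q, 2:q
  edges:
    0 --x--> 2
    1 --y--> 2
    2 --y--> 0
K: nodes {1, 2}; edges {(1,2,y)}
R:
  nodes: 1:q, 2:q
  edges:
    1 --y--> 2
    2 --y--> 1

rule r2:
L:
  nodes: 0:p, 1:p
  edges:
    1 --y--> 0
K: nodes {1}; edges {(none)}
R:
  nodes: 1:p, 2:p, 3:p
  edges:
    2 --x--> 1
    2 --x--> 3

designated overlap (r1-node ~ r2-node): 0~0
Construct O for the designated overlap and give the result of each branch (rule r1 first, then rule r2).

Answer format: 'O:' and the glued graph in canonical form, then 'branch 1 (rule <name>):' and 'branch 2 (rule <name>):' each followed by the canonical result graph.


O:
nodes: 0:p, 1:q, 2:q, 3:p
edges: (0,2,x); (1,2,y); (2,0,y); (3,0,y)
branch 1 (rule r1):
nodes: 1:q, 2:q, 3:p
edges: (1,2,y); (2,1,y)
branch 2 (rule r2):
nodes: 1:q, 2:q, 3:p, 4:p, 5:p
edges: (1,2,y); (4,3,x); (4,5,x)


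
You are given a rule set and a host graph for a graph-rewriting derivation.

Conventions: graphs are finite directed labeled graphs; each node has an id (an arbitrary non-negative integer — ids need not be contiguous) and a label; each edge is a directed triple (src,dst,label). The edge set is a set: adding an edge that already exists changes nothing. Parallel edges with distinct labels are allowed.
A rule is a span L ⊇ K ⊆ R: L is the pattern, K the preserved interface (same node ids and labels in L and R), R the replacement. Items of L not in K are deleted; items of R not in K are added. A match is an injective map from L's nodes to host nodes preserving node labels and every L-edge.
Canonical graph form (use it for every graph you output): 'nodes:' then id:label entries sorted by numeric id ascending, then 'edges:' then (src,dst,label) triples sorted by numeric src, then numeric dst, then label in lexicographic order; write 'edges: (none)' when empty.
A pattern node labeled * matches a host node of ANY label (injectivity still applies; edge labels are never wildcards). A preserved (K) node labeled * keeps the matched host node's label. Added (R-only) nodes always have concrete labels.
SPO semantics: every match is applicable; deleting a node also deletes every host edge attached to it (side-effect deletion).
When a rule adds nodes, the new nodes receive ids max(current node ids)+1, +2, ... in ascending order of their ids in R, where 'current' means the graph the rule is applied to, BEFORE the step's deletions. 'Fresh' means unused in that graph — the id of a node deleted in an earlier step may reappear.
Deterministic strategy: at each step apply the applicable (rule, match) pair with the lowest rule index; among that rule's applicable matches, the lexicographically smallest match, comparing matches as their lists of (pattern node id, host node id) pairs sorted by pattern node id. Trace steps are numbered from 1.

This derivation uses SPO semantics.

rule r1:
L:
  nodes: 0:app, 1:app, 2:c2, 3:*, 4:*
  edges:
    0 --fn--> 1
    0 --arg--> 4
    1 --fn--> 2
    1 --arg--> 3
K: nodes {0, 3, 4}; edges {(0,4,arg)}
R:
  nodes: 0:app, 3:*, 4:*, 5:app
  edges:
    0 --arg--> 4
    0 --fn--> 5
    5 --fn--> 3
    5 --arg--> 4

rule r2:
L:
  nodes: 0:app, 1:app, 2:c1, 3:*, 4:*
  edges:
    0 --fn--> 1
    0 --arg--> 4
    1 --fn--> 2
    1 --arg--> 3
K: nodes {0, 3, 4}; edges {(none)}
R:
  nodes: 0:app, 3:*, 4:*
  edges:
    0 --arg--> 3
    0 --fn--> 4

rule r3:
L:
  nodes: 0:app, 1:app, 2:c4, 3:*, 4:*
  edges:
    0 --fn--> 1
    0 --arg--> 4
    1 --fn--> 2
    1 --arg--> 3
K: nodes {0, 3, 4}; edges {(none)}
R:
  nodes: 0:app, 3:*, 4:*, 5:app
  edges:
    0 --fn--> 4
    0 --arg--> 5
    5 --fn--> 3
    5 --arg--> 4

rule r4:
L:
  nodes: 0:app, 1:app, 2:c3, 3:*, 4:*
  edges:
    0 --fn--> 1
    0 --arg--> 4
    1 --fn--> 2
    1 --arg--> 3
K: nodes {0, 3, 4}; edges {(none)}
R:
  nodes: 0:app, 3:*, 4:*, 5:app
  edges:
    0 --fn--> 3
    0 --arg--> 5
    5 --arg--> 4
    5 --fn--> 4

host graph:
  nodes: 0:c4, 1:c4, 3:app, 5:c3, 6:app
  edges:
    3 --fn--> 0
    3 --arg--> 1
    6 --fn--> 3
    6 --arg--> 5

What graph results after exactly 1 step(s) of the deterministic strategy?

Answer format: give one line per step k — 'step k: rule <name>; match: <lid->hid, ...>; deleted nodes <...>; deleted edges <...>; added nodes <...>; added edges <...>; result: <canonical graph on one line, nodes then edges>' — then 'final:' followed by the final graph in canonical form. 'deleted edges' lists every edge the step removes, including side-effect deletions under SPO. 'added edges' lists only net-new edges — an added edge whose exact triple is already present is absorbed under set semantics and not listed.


step 1: rule r3; match: 0->6, 1->3, 2->0, 3->1, 4->5; deleted nodes 0, 3; deleted edges (3,0,fn); (3,1,arg); (6,3,fn); (6,5,arg); added nodes 7; added edges (6,5,fn); (6,7,arg); (7,1,fn); (7,5,arg); result: nodes: 1:c4, 5:c3, 6:app, 7:app edges: (6,5,fn); (6,7,arg); (7,1,fn); (7,5,arg)
final:
nodes: 1:c4, 5:c3, 6:app, 7:app
edges: (6,5,fn); (6,7,arg); (7,1,fn); (7,5,arg)


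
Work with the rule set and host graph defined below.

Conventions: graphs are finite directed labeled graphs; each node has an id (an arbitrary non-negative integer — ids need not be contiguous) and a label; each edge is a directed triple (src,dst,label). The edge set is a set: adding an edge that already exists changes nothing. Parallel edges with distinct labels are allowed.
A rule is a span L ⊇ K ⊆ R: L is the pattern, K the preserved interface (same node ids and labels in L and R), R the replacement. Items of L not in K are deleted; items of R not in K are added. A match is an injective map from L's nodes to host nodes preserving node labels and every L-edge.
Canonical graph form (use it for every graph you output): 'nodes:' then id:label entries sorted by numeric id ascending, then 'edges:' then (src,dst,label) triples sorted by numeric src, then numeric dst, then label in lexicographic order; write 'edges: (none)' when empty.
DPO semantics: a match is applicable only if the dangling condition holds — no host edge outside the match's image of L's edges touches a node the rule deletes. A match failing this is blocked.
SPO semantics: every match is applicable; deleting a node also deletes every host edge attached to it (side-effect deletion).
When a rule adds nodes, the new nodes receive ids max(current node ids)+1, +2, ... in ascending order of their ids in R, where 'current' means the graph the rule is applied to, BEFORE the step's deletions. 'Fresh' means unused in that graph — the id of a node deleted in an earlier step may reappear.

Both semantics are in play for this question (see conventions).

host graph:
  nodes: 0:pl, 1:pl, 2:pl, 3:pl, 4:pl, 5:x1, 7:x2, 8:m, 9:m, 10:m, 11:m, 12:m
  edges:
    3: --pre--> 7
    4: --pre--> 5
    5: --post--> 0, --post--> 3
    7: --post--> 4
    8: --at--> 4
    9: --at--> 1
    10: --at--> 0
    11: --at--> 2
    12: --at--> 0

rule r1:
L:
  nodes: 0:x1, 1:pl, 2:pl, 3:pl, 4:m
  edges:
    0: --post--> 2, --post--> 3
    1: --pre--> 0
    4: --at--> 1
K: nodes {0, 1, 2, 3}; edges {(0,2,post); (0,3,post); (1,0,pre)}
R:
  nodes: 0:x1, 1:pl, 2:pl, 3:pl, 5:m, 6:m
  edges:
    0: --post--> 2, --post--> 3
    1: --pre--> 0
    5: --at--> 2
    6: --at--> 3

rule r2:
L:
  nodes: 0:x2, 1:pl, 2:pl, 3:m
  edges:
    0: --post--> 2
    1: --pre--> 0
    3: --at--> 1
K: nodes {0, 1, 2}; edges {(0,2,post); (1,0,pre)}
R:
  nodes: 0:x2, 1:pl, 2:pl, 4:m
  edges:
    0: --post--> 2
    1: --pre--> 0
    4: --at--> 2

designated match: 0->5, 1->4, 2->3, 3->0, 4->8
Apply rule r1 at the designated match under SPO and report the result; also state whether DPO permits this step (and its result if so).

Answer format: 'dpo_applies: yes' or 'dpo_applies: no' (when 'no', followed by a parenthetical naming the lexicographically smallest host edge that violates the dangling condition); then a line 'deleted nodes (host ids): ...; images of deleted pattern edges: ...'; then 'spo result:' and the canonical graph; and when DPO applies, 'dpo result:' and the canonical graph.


dpo_applies: yes
deleted nodes (host ids): 8; images of deleted pattern edges: (8,4,at)
spo result:
nodes: 0:pl, 1:pl, 2:pl, 3:pl, 4:pl, 5:x1, 7:x2, 9:m, 10:m, 11:m, 12:m, 13:m, 14:m
edges: (3,7,pre); (4,5,pre); (5,0,post); (5,3,post); (7,4,post); (9,1,at); (10,0,at); (11,2,at); (12,0,at); (13,3,at); (14,0,at)
dpo result:
nodes: 0:pl, 1:pl, 2:pl, 3:pl, 4:pl, 5:x1, 7:x2, 9:m, 10:m, 11:m, 12:m, 13:m, 14:m
edges: (3,7,pre); (4,5,pre); (5,0,post); (5,3,post); (7,4,post); (9,1,at); (10,0,at); (11,2,at); (12,0,at); (13,3,at); (14,0,at)


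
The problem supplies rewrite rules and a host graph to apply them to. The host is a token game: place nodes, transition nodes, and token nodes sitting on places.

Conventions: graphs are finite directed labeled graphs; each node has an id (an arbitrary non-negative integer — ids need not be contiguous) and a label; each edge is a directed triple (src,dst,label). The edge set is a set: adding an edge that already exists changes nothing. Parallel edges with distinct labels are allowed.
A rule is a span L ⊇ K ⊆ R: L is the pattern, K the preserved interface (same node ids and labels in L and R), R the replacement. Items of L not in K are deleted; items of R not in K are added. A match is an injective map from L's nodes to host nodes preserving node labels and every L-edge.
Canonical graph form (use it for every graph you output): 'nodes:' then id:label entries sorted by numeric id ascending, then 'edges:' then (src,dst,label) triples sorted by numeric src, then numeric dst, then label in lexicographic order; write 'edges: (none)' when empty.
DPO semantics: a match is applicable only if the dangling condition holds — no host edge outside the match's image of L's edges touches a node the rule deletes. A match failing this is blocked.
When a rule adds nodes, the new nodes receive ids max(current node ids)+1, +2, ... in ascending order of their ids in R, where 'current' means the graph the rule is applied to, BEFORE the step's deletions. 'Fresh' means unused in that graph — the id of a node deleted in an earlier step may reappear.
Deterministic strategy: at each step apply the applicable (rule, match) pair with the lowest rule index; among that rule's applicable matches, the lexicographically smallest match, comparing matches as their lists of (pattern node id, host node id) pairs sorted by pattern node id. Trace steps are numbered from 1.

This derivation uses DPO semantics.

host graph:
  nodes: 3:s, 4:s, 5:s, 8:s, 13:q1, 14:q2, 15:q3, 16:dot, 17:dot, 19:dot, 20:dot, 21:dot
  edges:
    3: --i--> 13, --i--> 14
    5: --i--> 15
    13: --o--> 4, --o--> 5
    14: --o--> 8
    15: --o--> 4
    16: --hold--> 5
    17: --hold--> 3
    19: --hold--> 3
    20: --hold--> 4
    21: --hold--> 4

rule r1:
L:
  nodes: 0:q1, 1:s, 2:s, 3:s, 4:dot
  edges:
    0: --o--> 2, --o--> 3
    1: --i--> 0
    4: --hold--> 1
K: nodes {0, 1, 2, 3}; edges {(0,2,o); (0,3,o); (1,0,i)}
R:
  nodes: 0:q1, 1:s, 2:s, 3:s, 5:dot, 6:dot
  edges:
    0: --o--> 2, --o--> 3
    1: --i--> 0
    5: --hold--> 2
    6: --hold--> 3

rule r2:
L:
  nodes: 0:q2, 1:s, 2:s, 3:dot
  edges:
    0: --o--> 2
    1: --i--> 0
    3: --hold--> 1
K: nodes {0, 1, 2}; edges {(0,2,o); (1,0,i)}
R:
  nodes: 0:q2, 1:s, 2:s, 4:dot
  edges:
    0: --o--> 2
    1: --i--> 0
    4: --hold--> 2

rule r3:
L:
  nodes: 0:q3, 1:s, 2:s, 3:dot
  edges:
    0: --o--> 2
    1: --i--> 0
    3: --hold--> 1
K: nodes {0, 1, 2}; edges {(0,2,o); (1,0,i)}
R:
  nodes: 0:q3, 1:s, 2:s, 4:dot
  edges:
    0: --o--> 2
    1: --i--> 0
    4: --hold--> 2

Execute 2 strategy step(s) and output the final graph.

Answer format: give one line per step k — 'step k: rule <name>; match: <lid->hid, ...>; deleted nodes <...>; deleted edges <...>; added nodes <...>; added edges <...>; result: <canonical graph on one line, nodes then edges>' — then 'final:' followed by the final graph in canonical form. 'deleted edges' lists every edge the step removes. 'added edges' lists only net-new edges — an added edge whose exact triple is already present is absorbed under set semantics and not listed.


step 1: rule r1; match: 0->13, 1->3, 2->4, 3->5, 4->17; deleted nodes 17; deleted edges (17,3,hold); added nodes 22, 23; added edges (22,4,hold); (23,5,hold); result: nodes: 3:s, 4:s, 5:s, 8:s, 13:q1, 14:q2, 15:q3, 16:dot, 19:dot, 20:dot, 21:dot, 22:dot, 23:dot edges: (3,13,i); (3,14,i); (5,15,i); (13,4,o); (13,5,o); (14,8,o); (15,4,o); (16,5,hold); (19,3,hold); (20,4,hold); (21,4,hold); (22,4,hold); (23,5,hold)
step 2: rule r1; match: 0->13, 1->3, 2->4, 3->5, 4->19; deleted nodes 19; deleted edges (19,3,hold); added nodes 24, 25; added edges (24,4,hold); (25,5,hold); result: nodes: 3:s, 4:s, 5:s, 8:s, 13:q1, 14:q2, 15:q3, 16:dot, 20:dot, 21:dot, 22:dot, 23:dot, 24:dot, 25:dot edges: (3,13,i); (3,14,i); (5,15,i); (13,4,o); (13,5,o); (14,8,o); (15,4,o); (16,5,hold); (20,4,hold); (21,4,hold); (22,4,hold); (23,5,hold); (24,4,hold); (25,5,hold)
final:
nodes: 3:s, 4:s, 5:s, 8:s, 13:q1, 14:q2, 15:q3, 16:dot, 20:dot, 21:dot, 22:dot, 23:dot, 24:dot, 25:dot
edges: (3,13,i); (3,14,i); (5,15,i); (13,4,o); (13,5,o); (14,8,o); (15,4,o); (16,5,hold); (20,4,hold); (21,4,hold); (22,4,hold); (23,5,hold); (24,4,hold); (25,5,hold)


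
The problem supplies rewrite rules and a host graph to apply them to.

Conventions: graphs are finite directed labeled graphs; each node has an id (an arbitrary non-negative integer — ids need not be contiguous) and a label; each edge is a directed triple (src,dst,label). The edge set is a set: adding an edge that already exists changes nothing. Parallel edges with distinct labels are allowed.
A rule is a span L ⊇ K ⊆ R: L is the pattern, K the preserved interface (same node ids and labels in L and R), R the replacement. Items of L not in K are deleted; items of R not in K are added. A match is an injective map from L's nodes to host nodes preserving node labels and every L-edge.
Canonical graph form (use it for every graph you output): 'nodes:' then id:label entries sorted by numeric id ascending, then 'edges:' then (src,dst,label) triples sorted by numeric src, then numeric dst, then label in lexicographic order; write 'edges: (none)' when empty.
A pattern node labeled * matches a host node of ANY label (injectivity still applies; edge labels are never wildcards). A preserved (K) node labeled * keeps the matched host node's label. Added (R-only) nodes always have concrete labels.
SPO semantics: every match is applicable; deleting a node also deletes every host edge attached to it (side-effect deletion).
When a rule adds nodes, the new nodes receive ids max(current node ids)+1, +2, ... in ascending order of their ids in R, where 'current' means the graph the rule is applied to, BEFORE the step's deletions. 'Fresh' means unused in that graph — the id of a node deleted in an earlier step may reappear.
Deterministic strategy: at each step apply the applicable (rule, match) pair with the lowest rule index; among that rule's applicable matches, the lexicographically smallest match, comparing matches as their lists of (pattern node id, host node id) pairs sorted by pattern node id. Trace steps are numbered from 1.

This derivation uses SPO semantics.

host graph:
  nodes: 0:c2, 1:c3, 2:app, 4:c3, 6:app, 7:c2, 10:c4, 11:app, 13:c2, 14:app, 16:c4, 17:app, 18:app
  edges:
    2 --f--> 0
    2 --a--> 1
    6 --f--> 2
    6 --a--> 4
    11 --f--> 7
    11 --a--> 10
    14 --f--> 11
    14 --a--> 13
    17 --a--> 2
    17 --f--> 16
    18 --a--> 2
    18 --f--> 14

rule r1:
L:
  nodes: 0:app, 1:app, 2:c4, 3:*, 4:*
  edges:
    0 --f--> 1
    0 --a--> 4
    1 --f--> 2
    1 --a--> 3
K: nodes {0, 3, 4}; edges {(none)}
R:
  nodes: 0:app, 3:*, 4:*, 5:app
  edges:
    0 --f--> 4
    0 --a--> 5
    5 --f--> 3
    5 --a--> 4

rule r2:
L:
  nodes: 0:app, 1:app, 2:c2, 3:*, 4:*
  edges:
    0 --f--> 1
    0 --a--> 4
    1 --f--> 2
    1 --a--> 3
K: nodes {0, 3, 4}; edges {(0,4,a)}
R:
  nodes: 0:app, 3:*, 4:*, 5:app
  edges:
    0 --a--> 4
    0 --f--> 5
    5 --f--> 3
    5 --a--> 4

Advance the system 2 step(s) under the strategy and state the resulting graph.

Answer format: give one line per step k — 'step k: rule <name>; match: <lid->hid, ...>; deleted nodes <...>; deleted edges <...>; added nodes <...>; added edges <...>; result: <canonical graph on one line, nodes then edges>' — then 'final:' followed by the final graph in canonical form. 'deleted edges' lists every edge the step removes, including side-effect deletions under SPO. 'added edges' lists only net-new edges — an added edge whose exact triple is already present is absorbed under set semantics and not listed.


step 1: rule r2; match: 0->6, 1->2, 2->0, 3->1, 4->4; deleted nodes 0, 2; deleted edges (2,0,f); (2,1,a); (6,2,f); (17,2,a); (18,2,a); added nodes 19; added edges (6,19,f); (19,1,f); (19,4,a); result: nodes: 1:c3, 4:c3, 6:app, 7:c2, 10:c4, 11:app, 13:c2, 14:app, 16:c4, 17:app, 18:app, 19:app edges: (6,4,a); (6,19,f); (11,7,f); (11,10,a); (14,11,f); (14,13,a); (17,16,f); (18,14,f); (19,1,f); (19,4,a)
step 2: rule r2; match: 0->14, 1->11, 2->7, 3->10, 4->13; deleted nodes 7, 11; deleted edges (11,7,f); (11,10,a); (14,11,f); added nodes 20; added edges (14,20,f); (20,10,f); (20,13,a); result: nodes: 1:c3, 4:c3, 6:app, 10:c4, 13:c2, 14:app, 16:c4, 17:app, 18:app, 19:app, 20:app edges: (6,4,a); (6,19,f); (14,13,a); (14,20,f); (17,16,f); (18,14,f); (19,1,f); (19,4,a); (20,10,f); (20,13,a)
final:
nodes: 1:c3, 4:c3, 6:app, 10:c4, 13:c2, 14:app, 16:c4, 17:app, 18:app, 19:app, 20:app
edges: (6,4,a); (6,19,f); (14,13,a); (14,20,f); (17,16,f); (18,14,f); (19,1,f); (19,4,a); (20,10,f); (20,13,a)
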